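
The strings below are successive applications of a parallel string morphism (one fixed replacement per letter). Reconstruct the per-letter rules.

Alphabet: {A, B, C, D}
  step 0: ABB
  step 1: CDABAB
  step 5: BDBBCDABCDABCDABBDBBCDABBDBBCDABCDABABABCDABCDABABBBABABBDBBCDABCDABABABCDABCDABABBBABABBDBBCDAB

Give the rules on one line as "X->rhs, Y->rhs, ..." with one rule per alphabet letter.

A->CD, B->AB, C->BD, D->BB

  step 0 ⇒ step 1: ABB ⇒ CD·AB·AB
    A ↦ CD
    B ↦ AB
    C ↦ BD  (constrained at step 1)
    D ↦ BB  (constrained at step 1)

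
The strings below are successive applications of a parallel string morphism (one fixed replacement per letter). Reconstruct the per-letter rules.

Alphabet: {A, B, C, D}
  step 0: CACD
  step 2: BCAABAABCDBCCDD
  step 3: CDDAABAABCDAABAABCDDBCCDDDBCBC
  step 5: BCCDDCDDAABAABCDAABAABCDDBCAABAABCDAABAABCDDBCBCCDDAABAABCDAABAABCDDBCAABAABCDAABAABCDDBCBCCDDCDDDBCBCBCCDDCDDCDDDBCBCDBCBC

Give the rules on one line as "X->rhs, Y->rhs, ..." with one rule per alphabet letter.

  step 2 ⇒ step 3: BCAABAABCDBCCDD ⇒ CD·D·AAB·AAB·CD·AAB·AAB·CD·D·BC·CD·D·D·BC·BC
    A ↦ AAB
    B ↦ CD
    C ↦ D
    D ↦ BC

A->AAB, B->CD, C->D, D->BC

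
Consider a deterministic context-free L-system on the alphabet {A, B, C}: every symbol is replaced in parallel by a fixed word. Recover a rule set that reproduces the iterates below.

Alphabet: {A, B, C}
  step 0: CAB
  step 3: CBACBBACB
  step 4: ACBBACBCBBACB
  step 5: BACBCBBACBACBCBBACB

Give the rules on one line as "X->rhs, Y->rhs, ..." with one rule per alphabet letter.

  step 4 ⇒ step 5: ACBBACBCBBACB ⇒ B·A·CB·CB·B·A·CB·A·CB·CB·B·A·CB
    A ↦ B
    B ↦ CB
    C ↦ A

A->B, B->CB, C->A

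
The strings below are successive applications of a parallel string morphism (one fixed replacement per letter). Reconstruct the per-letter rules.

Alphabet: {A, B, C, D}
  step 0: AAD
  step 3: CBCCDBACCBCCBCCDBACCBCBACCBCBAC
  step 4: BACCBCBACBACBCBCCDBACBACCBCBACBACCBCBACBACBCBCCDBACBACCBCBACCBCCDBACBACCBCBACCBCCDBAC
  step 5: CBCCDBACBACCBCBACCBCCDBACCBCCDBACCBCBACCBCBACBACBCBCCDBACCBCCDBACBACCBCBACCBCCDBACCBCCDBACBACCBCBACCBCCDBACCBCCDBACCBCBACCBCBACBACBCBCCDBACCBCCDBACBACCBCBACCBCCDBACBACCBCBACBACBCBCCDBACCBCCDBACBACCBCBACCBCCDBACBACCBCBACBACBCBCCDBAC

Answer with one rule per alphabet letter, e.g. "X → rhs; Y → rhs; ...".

A->CD, B->CBC, C->BAC, D->B

  step 4 ⇒ step 5: BACCBCBACBACBCBCCDBACBACCBCBACBACCBCBACBACBCBCCDBACBACCBCBACCBCCDBACBACCBCBACCBCCDBAC ⇒ CBC·CD·BAC·BAC·CBC·BAC·CBC·CD·BAC·CBC·CD·BAC·CBC·BAC·CBC·BAC·BAC·B·CBC·CD·BAC·CBC·CD·BAC·BAC·CBC·BAC·CBC·CD·BAC·CBC·CD·BAC·BAC·CBC·BAC·CBC·CD·BAC·CBC·CD·BAC·CBC·BAC·CBC·BAC·BAC·B·CBC·CD·BAC·CBC·CD·BAC·BAC·CBC·BAC·CBC·CD·BAC·BAC·CBC·BAC·BAC·B·CBC·CD·BAC·CBC·CD·BAC·BAC·CBC·BAC·CBC·CD·BAC·BAC·CBC·BAC·BAC·B·CBC·CD·BAC
    A ↦ CD
    B ↦ CBC
    C ↦ BAC
    D ↦ B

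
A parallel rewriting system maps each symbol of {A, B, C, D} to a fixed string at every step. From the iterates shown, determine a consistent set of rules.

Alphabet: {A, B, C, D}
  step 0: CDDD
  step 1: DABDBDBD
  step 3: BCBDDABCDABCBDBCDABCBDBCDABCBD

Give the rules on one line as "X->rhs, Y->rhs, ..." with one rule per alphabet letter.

  step 0 ⇒ step 1: CDDD ⇒ DA·BD·BD·BD
    C ↦ DA
    D ↦ BD
    A ↦ C  (constrained at step 1)
    B ↦ BC  (constrained at step 1)

A->C, B->BC, C->DA, D->BD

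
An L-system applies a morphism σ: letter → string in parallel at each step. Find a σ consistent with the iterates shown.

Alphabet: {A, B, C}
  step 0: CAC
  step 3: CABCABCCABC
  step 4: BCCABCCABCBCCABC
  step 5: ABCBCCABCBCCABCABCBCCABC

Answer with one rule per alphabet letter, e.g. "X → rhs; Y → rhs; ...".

A->C, B->A, C->BC

  step 4 ⇒ step 5: BCCABCCABCBCCABC ⇒ A·BC·BC·C·A·BC·BC·C·A·BC·A·BC·BC·C·A·BC
    A ↦ C
    B ↦ A
    C ↦ BC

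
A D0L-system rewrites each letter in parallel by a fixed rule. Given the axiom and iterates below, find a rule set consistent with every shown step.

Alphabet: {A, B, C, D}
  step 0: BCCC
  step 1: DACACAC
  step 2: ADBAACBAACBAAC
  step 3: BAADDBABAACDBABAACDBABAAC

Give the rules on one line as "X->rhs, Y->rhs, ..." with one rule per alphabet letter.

  step 2 ⇒ step 3: ADBAACBAACBAAC ⇒ BA·AD·D·BA·BA·AC·D·BA·BA·AC·D·BA·BA·AC
    A ↦ BA
    B ↦ D
    C ↦ AC
    D ↦ AD

A->BA, B->D, C->AC, D->AD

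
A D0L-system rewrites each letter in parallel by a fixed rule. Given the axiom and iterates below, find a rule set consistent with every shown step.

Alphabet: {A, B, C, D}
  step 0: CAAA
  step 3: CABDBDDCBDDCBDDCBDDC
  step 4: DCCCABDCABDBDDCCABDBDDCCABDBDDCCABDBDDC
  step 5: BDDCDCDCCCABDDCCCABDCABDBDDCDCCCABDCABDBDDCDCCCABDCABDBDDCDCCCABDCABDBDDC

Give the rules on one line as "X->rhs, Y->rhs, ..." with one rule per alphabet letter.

A->C, B->CA, C->DC, D->BD

  step 4 ⇒ step 5: DCCCABDCABDBDDCCABDBDDCCABDBDDCCABDBDDC ⇒ BD·DC·DC·DC·C·CA·BD·DC·C·CA·BD·CA·BD·BD·DC·DC·C·CA·BD·CA·BD·BD·DC·DC·C·CA·BD·CA·BD·BD·DC·DC·C·CA·BD·CA·BD·BD·DC
    A ↦ C
    B ↦ CA
    C ↦ DC
    D ↦ BD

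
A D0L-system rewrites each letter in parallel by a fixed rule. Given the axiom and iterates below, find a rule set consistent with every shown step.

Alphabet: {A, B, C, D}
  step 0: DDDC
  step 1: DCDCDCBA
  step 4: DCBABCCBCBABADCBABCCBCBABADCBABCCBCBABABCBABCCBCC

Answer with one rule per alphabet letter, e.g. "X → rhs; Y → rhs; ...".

A->C, B->BC, C->BA, D->DC

  step 0 ⇒ step 1: DDDC ⇒ DC·DC·DC·BA
    C ↦ BA
    D ↦ DC
    A ↦ C  (constrained at step 1)
    B ↦ BC  (constrained at step 1)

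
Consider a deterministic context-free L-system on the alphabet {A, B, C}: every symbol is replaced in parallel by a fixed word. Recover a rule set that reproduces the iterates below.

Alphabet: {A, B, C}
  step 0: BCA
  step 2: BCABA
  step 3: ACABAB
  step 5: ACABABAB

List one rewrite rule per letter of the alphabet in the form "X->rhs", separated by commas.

  step 2 ⇒ step 3: BCABA ⇒ A·CA·B·A·B
    A ↦ B
    B ↦ A
    C ↦ CA

A->B, B->A, C->CA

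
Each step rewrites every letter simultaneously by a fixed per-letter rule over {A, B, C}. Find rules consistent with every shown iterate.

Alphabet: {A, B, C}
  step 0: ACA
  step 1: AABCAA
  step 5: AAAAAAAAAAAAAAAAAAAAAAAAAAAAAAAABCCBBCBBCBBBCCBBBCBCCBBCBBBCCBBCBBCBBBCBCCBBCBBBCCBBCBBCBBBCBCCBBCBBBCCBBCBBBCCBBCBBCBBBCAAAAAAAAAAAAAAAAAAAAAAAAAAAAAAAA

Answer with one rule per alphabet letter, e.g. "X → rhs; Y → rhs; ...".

A->AA, B->CBB, C->BC

  step 0 ⇒ step 1: ACA ⇒ AA·BC·AA
    A ↦ AA
    C ↦ BC
    B ↦ CBB  (constrained at step 1)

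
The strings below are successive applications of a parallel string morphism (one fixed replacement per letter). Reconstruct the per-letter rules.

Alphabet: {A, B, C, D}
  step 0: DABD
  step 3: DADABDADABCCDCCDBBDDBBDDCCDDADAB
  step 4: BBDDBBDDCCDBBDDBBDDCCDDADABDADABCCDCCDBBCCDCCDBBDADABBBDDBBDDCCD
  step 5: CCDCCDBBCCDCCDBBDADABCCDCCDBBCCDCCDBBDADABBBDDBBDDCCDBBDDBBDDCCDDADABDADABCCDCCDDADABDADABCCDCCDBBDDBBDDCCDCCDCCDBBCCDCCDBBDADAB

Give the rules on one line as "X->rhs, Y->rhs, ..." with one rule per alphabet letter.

  step 4 ⇒ step 5: BBDDBBDDCCDBBDDBBDDCCDDADABDADABCCDCCDBBCCDCCDBBDADABBBDDBBDDCCD ⇒ CCD·CCD·B·B·CCD·CCD·B·B·DA·DA·B·CCD·CCD·B·B·CCD·CCD·B·B·DA·DA·B·B·BDD·B·BDD·CCD·B·BDD·B·BDD·CCD·DA·DA·B·DA·DA·B·CCD·CCD·DA·DA·B·DA·DA·B·CCD·CCD·B·BDD·B·BDD·CCD·CCD·CCD·B·B·CCD·CCD·B·B·DA·DA·B
    A ↦ BDD
    B ↦ CCD
    C ↦ DA
    D ↦ B

A->BDD, B->CCD, C->DA, D->B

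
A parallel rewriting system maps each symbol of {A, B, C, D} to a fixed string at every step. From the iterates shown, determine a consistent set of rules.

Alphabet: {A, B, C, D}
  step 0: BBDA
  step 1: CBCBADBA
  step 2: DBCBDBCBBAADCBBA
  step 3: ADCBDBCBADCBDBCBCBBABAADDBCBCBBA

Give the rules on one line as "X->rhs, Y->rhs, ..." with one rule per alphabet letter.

  step 2 ⇒ step 3: DBCBDBCBBAADCBBA ⇒ AD·CB·DB·CB·AD·CB·DB·CB·CB·BA·BA·AD·DB·CB·CB·BA
    A ↦ BA
    B ↦ CB
    C ↦ DB
    D ↦ AD

A->BA, B->CB, C->DB, D->AD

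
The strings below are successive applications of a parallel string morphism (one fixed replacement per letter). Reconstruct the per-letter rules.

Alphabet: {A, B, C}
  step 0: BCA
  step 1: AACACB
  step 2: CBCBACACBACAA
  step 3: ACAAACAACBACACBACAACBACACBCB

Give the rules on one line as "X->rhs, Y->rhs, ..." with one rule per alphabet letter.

A->CB, B->A, C->ACA

  step 2 ⇒ step 3: CBCBACACBACAA ⇒ ACA·A·ACA·A·CB·ACA·CB·ACA·A·CB·ACA·CB·CB
    A ↦ CB
    B ↦ A
    C ↦ ACA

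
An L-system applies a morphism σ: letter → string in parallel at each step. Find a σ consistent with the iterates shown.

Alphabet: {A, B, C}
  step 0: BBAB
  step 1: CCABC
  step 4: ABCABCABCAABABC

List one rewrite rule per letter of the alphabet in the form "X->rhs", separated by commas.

  step 0 ⇒ step 1: BBAB ⇒ C·C·AB·C
    A ↦ AB
    B ↦ C
    C ↦ A  (constrained at step 1)

A->AB, B->C, C->A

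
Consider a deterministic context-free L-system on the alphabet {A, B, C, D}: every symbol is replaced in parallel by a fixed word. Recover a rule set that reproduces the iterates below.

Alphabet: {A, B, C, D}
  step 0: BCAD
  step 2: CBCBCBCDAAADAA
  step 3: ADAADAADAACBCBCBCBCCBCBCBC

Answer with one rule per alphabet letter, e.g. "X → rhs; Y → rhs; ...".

  step 2 ⇒ step 3: CBCBCBCDAAADAA ⇒ A·DA·A·DA·A·DA·A·CBC·BC·BC·BC·CBC·BC·BC
    A ↦ BC
    B ↦ DA
    C ↦ A
    D ↦ CBC

A->BC, B->DA, C->A, D->CBC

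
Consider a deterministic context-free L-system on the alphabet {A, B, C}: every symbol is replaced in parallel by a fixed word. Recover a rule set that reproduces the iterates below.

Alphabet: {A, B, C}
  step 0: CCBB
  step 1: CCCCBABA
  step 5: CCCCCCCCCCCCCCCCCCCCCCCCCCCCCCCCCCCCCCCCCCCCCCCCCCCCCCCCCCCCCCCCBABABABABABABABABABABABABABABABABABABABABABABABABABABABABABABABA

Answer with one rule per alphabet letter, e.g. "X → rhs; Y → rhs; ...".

A->BA, B->BA, C->CC

  step 0 ⇒ step 1: CCBB ⇒ CC·CC·BA·BA
    B ↦ BA
    C ↦ CC
    A ↦ BA  (constrained at step 1)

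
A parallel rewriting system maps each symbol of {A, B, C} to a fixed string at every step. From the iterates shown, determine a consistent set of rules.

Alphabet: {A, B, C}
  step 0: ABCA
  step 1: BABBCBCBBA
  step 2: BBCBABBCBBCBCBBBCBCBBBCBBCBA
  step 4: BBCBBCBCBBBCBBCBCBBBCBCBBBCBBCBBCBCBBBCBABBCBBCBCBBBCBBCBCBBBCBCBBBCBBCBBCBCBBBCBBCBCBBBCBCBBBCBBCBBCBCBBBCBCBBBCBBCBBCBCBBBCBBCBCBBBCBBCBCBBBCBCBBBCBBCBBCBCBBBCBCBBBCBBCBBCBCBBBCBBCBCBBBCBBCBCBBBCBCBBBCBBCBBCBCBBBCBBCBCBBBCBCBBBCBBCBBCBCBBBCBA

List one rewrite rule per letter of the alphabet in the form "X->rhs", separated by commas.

  step 1 ⇒ step 2: BABBCBCBBA ⇒ BBC·BA·BBC·BBC·BCB·BBC·BCB·BBC·BBC·BA
    A ↦ BA
    B ↦ BBC
    C ↦ BCB

A->BA, B->BBC, C->BCB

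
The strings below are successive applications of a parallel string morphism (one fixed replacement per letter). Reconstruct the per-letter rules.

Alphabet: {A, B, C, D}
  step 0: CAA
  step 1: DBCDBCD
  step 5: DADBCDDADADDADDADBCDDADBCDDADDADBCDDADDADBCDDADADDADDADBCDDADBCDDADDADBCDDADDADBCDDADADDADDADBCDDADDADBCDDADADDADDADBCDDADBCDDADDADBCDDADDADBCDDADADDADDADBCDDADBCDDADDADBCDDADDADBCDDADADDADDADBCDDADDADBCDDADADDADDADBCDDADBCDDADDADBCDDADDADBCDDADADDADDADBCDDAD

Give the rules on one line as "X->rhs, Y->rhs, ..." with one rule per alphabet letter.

A->BCD, B->A, C->D, D->DAD

  step 0 ⇒ step 1: CAA ⇒ D·BCD·BCD
    A ↦ BCD
    C ↦ D
    B ↦ A  (constrained at step 1)
    D ↦ DAD  (constrained at step 1)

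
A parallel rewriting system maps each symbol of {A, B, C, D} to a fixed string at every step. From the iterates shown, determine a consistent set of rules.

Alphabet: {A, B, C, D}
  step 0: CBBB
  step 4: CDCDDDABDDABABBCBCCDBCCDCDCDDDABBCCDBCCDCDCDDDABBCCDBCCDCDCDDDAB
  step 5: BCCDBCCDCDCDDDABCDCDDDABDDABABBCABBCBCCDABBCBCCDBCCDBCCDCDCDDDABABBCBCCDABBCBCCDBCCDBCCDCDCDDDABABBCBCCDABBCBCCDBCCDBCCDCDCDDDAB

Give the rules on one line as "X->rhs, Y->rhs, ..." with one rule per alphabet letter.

A->DD, B->AB, C->BC, D->CD

  step 4 ⇒ step 5: CDCDDDABDDABABBCBCCDBCCDCDCDDDABBCCDBCCDCDCDDDABBCCDBCCDCDCDDDAB ⇒ BC·CD·BC·CD·CD·CD·DD·AB·CD·CD·DD·AB·DD·AB·AB·BC·AB·BC·BC·CD·AB·BC·BC·CD·BC·CD·BC·CD·CD·CD·DD·AB·AB·BC·BC·CD·AB·BC·BC·CD·BC·CD·BC·CD·CD·CD·DD·AB·AB·BC·BC·CD·AB·BC·BC·CD·BC·CD·BC·CD·CD·CD·DD·AB
    A ↦ DD
    B ↦ AB
    C ↦ BC
    D ↦ CD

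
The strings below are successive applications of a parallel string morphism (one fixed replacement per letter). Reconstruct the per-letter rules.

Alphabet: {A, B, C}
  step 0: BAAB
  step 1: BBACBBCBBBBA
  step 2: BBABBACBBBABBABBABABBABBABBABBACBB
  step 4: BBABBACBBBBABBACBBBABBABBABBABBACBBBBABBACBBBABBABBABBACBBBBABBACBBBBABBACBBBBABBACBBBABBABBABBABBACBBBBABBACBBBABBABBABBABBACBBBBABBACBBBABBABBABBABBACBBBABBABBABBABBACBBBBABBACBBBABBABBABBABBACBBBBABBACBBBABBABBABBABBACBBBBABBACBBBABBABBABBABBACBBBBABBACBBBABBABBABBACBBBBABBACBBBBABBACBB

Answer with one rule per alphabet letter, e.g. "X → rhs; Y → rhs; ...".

A->CBB, B->BBA, C->BA

  step 1 ⇒ step 2: BBACBBCBBBBA ⇒ BBA·BBA·CBB·BA·BBA·BBA·BA·BBA·BBA·BBA·BBA·CBB
    A ↦ CBB
    B ↦ BBA
    C ↦ BA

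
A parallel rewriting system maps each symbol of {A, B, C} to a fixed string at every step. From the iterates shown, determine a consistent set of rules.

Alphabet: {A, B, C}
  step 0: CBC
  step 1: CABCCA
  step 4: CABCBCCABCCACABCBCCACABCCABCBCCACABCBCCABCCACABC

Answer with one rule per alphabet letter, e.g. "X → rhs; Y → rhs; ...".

A->BC, B->BC, C->CA

  step 0 ⇒ step 1: CBC ⇒ CA·BC·CA
    B ↦ BC
    C ↦ CA
    A ↦ BC  (constrained at step 1)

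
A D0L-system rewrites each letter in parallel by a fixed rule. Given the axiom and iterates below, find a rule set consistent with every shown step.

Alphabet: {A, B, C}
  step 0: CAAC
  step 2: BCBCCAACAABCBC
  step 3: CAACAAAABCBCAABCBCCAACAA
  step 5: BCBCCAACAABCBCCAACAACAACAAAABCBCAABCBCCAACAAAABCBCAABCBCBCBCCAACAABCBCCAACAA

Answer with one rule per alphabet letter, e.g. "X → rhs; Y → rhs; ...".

A->BC, B->C, C->AA

  step 2 ⇒ step 3: BCBCCAACAABCBC ⇒ C·AA·C·AA·AA·BC·BC·AA·BC·BC·C·AA·C·AA
    A ↦ BC
    B ↦ C
    C ↦ AA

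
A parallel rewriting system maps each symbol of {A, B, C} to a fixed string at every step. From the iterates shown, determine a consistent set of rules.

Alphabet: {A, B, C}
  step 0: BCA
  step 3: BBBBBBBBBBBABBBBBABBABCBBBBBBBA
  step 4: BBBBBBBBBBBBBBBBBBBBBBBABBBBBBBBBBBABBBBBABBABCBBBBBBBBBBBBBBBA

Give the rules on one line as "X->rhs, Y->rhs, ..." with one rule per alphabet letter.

A->BA, B->BB, C->ABC

  step 3 ⇒ step 4: BBBBBBBBBBBABBBBBABBABCBBBBBBBA ⇒ BB·BB·BB·BB·BB·BB·BB·BB·BB·BB·BB·BA·BB·BB·BB·BB·BB·BA·BB·BB·BA·BB·ABC·BB·BB·BB·BB·BB·BB·BB·BA
    A ↦ BA
    B ↦ BB
    C ↦ ABC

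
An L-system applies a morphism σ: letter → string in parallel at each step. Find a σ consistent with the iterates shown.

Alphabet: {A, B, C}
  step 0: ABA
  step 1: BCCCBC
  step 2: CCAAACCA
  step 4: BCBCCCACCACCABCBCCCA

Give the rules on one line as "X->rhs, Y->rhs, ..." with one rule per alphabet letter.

  step 1 ⇒ step 2: BCCCBC ⇒ CC·A·A·A·CC·A
    B ↦ CC
    C ↦ A
  step 0 ⇒ step 1: ABA ⇒ BC·CC·BC
    A ↦ BC

A->BC, B->CC, C->A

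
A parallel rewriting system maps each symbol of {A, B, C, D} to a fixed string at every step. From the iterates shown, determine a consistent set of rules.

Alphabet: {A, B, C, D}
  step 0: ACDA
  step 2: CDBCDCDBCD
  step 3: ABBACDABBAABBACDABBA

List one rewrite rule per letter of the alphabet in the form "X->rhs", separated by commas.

A->B, B->CD, C->AB, D->BA

  step 2 ⇒ step 3: CDBCDCDBCD ⇒ AB·BA·CD·AB·BA·AB·BA·CD·AB·BA
    B ↦ CD
    C ↦ AB
    D ↦ BA
    A ↦ B  (constrained at step 0)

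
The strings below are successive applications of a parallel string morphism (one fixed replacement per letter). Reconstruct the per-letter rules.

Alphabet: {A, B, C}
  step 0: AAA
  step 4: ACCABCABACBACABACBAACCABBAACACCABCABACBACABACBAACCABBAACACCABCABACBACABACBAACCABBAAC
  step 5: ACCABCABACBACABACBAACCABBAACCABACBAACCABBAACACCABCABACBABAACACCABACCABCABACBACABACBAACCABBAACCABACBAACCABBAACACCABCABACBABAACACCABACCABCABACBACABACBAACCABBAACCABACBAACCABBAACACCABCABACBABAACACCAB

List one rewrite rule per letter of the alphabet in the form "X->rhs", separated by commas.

A->AC, B->BA, C->CAB

  step 4 ⇒ step 5: ACCABCABACBACABACBAACCABBAACACCABCABACBACABACBAACCABBAACACCABCABACBACABACBAACCABBAAC ⇒ AC·CAB·CAB·AC·BA·CAB·AC·BA·AC·CAB·BA·AC·CAB·AC·BA·AC·CAB·BA·AC·AC·CAB·CAB·AC·BA·BA·AC·AC·CAB·AC·CAB·CAB·AC·BA·CAB·AC·BA·AC·CAB·BA·AC·CAB·AC·BA·AC·CAB·BA·AC·AC·CAB·CAB·AC·BA·BA·AC·AC·CAB·AC·CAB·CAB·AC·BA·CAB·AC·BA·AC·CAB·BA·AC·CAB·AC·BA·AC·CAB·BA·AC·AC·CAB·CAB·AC·BA·BA·AC·AC·CAB
    A ↦ AC
    B ↦ BA
    C ↦ CAB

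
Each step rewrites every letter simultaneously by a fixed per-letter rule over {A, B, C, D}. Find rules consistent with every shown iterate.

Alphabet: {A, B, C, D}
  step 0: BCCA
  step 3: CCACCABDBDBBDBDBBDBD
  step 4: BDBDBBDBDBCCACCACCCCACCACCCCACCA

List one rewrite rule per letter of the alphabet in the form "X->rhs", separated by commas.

  step 3 ⇒ step 4: CCACCABDBDBBDBDBBDBD ⇒ BD·BD·B·BD·BD·B·CC·A·CC·A·CC·CC·A·CC·A·CC·CC·A·CC·A
    A ↦ B
    B ↦ CC
    C ↦ BD
    D ↦ A

A->B, B->CC, C->BD, D->A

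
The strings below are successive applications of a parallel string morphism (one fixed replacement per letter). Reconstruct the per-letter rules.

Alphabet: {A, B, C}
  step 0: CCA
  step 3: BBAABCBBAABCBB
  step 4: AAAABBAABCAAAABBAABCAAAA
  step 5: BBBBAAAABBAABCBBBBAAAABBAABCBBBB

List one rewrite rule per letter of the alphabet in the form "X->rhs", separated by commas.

  step 4 ⇒ step 5: AAAABBAABCAAAABBAABCAAAA ⇒ B·B·B·B·AA·AA·B·B·AA·BC·B·B·B·B·AA·AA·B·B·AA·BC·B·B·B·B
    A ↦ B
    B ↦ AA
    C ↦ BC

A->B, B->AA, C->BC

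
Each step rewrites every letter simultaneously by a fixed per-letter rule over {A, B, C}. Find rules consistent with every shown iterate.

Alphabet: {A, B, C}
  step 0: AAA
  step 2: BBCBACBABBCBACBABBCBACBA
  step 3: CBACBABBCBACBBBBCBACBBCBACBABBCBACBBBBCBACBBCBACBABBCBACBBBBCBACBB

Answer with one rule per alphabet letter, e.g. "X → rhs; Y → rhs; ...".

  step 2 ⇒ step 3: BBCBACBABBCBACBABBCBACBA ⇒ CBA·CBA·BB·CBA·CBB·BB·CBA·CBB·CBA·CBA·BB·CBA·CBB·BB·CBA·CBB·CBA·CBA·BB·CBA·CBB·BB·CBA·CBB
    A ↦ CBB
    B ↦ CBA
    C ↦ BB

A->CBB, B->CBA, C->BB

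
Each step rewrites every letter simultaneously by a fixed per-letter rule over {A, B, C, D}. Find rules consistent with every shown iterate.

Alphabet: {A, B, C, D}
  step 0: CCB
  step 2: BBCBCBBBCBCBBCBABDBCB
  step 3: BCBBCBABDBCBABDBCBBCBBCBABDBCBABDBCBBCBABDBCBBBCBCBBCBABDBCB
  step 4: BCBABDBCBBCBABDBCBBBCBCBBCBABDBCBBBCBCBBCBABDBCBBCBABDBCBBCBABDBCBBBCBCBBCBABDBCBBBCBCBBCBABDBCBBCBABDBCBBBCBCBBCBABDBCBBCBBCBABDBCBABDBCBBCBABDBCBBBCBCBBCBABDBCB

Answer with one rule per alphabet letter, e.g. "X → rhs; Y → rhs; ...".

A->B, B->BCB, C->ABD, D->CB

  step 3 ⇒ step 4: BCBBCBABDBCBABDBCBBCBBCBABDBCBABDBCBBCBABDBCBBBCBCBBCBABDBCB ⇒ BCB·ABD·BCB·BCB·ABD·BCB·B·BCB·CB·BCB·ABD·BCB·B·BCB·CB·BCB·ABD·BCB·BCB·ABD·BCB·BCB·ABD·BCB·B·BCB·CB·BCB·ABD·BCB·B·BCB·CB·BCB·ABD·BCB·BCB·ABD·BCB·B·BCB·CB·BCB·ABD·BCB·BCB·BCB·ABD·BCB·ABD·BCB·BCB·ABD·BCB·B·BCB·CB·BCB·ABD·BCB
    A ↦ B
    B ↦ BCB
    C ↦ ABD
    D ↦ CB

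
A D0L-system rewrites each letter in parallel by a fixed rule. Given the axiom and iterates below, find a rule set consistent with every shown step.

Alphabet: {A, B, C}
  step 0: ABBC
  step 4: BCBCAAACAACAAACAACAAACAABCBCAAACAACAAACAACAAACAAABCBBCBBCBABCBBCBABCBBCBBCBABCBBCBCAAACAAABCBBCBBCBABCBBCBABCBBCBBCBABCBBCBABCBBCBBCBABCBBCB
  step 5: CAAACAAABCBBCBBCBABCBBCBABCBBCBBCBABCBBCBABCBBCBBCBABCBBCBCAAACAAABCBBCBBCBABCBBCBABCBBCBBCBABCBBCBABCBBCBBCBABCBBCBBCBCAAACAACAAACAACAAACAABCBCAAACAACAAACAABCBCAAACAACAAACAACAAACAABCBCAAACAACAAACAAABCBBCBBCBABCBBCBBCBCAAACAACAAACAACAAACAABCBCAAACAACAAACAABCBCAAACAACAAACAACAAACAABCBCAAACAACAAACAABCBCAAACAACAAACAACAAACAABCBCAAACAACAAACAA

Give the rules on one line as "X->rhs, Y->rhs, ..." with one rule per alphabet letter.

  step 4 ⇒ step 5: BCBCAAACAACAAACAACAAACAABCBCAAACAACAAACAACAAACAAABCBBCBBCBABCBBCBABCBBCBBCBABCBBCBCAAACAAABCBBCBBCBABCBBCBABCBBCBBCBABCBBCBABCBBCBBCBABCBBCB ⇒ CAA·A·CAA·A·BCB·BCB·BCB·A·BCB·BCB·A·BCB·BCB·BCB·A·BCB·BCB·A·BCB·BCB·BCB·A·BCB·BCB·CAA·A·CAA·A·BCB·BCB·BCB·A·BCB·BCB·A·BCB·BCB·BCB·A·BCB·BCB·A·BCB·BCB·BCB·A·BCB·BCB·BCB·CAA·A·CAA·CAA·A·CAA·CAA·A·CAA·BCB·CAA·A·CAA·CAA·A·CAA·BCB·CAA·A·CAA·CAA·A·CAA·CAA·A·CAA·BCB·CAA·A·CAA·CAA·A·CAA·A·BCB·BCB·BCB·A·BCB·BCB·BCB·CAA·A·CAA·CAA·A·CAA·CAA·A·CAA·BCB·CAA·A·CAA·CAA·A·CAA·BCB·CAA·A·CAA·CAA·A·CAA·CAA·A·CAA·BCB·CAA·A·CAA·CAA·A·CAA·BCB·CAA·A·CAA·CAA·A·CAA·CAA·A·CAA·BCB·CAA·A·CAA·CAA·A·CAA
    A ↦ BCB
    B ↦ CAA
    C ↦ A

A->BCB, B->CAA, C->A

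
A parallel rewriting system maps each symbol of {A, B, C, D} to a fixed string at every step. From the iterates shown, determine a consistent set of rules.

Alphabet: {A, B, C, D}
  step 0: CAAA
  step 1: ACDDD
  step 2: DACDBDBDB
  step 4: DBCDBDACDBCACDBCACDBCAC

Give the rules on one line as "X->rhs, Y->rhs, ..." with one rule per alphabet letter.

  step 1 ⇒ step 2: ACDDD ⇒ D·AC·DB·DB·DB
    A ↦ D
    C ↦ AC
    D ↦ DB
    B ↦ C  (constrained at step 2)

A->D, B->C, C->AC, D->DB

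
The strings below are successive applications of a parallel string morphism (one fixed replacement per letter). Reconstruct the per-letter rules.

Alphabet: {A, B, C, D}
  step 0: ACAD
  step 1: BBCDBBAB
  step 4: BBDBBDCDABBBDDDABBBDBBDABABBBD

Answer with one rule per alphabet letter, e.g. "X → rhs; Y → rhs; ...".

A->BB, B->D, C->CD, D->AB

  step 0 ⇒ step 1: ACAD ⇒ BB·CD·BB·AB
    A ↦ BB
    C ↦ CD
    D ↦ AB
    B ↦ D  (constrained at step 1)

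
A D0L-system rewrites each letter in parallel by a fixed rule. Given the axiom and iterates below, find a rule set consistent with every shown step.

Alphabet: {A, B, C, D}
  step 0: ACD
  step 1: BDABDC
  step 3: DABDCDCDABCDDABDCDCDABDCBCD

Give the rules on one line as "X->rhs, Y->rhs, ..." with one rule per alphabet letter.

  step 0 ⇒ step 1: ACD ⇒ B·DAB·DC
    A ↦ B
    C ↦ DAB
    D ↦ DC
    B ↦ CD  (constrained at step 1)

A->B, B->CD, C->DAB, D->DC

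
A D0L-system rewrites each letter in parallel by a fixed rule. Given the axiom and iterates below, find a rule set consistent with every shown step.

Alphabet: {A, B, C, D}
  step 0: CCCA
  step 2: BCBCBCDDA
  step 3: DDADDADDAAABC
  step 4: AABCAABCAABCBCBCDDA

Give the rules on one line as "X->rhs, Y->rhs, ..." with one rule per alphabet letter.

A->BC, B->DD, C->A, D->A

  step 3 ⇒ step 4: DDADDADDAAABC ⇒ A·A·BC·A·A·BC·A·A·BC·BC·BC·DD·A
    A ↦ BC
    B ↦ DD
    C ↦ A
    D ↦ A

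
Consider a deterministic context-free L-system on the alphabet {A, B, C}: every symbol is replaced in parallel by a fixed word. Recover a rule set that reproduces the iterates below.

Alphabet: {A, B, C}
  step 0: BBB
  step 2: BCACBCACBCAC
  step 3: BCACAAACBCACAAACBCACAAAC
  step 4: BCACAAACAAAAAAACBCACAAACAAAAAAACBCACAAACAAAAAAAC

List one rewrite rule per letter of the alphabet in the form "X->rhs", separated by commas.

A->AA, B->BC, C->AC

  step 3 ⇒ step 4: BCACAAACBCACAAACBCACAAAC ⇒ BC·AC·AA·AC·AA·AA·AA·AC·BC·AC·AA·AC·AA·AA·AA·AC·BC·AC·AA·AC·AA·AA·AA·AC
    A ↦ AA
    B ↦ BC
    C ↦ AC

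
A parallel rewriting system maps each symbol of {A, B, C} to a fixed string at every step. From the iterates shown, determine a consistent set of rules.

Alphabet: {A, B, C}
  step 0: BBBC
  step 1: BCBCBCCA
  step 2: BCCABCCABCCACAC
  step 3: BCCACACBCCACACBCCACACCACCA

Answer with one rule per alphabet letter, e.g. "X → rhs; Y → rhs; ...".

  step 2 ⇒ step 3: BCCABCCABCCACAC ⇒ BC·CA·CA·C·BC·CA·CA·C·BC·CA·CA·C·CA·C·CA
    A ↦ C
    B ↦ BC
    C ↦ CA

A->C, B->BC, C->CA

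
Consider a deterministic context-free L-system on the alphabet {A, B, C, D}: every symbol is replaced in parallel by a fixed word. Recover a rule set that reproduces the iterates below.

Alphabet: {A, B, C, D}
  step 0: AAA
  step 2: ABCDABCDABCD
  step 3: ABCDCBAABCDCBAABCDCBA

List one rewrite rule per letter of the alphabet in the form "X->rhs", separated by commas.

A->AB, B->CD, C->CB, D->A

  step 2 ⇒ step 3: ABCDABCDABCD ⇒ AB·CD·CB·A·AB·CD·CB·A·AB·CD·CB·A
    A ↦ AB
    B ↦ CD
    C ↦ CB
    D ↦ A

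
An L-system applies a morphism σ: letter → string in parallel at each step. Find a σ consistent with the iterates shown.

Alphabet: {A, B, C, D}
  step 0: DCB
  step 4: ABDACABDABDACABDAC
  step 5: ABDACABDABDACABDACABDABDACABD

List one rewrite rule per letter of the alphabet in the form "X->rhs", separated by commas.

A->AB, B->D, C->D, D->AC

  step 4 ⇒ step 5: ABDACABDABDACABDAC ⇒ AB·D·AC·AB·D·AB·D·AC·AB·D·AC·AB·D·AB·D·AC·AB·D
    A ↦ AB
    B ↦ D
    C ↦ D
    D ↦ AC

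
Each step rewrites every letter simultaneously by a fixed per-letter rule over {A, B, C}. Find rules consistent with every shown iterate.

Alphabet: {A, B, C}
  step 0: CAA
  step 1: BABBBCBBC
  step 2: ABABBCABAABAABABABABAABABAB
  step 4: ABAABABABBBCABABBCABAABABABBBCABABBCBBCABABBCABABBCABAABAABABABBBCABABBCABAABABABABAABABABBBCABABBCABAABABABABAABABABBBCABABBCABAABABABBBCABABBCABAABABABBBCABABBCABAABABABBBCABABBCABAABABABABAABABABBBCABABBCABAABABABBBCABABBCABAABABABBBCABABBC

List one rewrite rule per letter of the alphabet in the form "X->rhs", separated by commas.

  step 1 ⇒ step 2: BABBBCBBC ⇒ ABA·BBC·ABA·ABA·ABA·BAB·ABA·ABA·BAB
    A ↦ BBC
    B ↦ ABA
    C ↦ BAB

A->BBC, B->ABA, C->BAB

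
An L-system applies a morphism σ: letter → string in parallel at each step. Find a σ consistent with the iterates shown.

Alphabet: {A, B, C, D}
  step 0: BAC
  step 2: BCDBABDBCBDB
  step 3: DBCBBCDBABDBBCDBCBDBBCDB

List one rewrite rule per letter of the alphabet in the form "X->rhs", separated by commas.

  step 2 ⇒ step 3: BCDBABDBCBDB ⇒ DB·CB·BC·DB·AB·DB·BC·DB·CB·DB·BC·DB
    A ↦ AB
    B ↦ DB
    C ↦ CB
    D ↦ BC

A->AB, B->DB, C->CB, D->BC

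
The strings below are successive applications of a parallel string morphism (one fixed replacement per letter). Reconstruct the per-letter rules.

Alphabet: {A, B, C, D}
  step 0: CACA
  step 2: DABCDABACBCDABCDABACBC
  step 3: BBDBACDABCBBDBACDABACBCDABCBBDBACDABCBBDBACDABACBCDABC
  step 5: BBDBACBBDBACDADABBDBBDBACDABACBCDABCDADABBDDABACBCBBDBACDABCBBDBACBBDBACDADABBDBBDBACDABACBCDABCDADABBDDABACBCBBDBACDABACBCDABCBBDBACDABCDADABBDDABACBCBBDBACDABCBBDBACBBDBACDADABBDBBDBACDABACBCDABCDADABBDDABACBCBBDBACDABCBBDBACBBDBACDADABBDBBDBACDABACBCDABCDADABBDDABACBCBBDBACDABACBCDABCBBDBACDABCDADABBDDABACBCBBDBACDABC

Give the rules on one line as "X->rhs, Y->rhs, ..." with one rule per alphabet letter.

  step 2 ⇒ step 3: DABCDABACBCDABCDABACBC ⇒ BBD·BAC·DA·BC·BBD·BAC·DA·BAC·BC·DA·BC·BBD·BAC·DA·BC·BBD·BAC·DA·BAC·BC·DA·BC
    A ↦ BAC
    B ↦ DA
    C ↦ BC
    D ↦ BBD

A->BAC, B->DA, C->BC, D->BBD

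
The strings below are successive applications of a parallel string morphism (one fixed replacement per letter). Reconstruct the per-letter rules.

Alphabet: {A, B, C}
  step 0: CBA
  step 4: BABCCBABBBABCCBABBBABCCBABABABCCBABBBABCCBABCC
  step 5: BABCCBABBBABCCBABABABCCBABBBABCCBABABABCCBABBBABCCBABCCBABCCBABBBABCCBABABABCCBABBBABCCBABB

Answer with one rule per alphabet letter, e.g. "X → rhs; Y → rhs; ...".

A->BCC, B->BA, C->B

  step 4 ⇒ step 5: BABCCBABBBABCCBABBBABCCBABABABCCBABBBABCCBABCC ⇒ BA·BCC·BA·B·B·BA·BCC·BA·BA·BA·BCC·BA·B·B·BA·BCC·BA·BA·BA·BCC·BA·B·B·BA·BCC·BA·BCC·BA·BCC·BA·B·B·BA·BCC·BA·BA·BA·BCC·BA·B·B·BA·BCC·BA·B·B
    A ↦ BCC
    B ↦ BA
    C ↦ B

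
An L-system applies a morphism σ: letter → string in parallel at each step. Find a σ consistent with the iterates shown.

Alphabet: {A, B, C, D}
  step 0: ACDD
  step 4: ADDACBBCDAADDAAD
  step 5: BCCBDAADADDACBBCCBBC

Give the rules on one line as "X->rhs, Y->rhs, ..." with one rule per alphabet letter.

A->B, B->AD, C->DA, D->C

  step 4 ⇒ step 5: ADDACBBCDAADDAAD ⇒ B·C·C·B·DA·AD·AD·DA·C·B·B·C·C·B·B·C
    A ↦ B
    B ↦ AD
    C ↦ DA
    D ↦ C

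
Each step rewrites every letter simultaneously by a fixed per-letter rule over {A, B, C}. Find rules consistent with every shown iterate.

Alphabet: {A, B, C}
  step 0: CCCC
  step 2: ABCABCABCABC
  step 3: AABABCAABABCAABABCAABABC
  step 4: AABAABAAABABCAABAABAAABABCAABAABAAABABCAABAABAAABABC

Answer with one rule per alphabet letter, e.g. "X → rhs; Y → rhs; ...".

A->AAB, B->A, C->BC

  step 3 ⇒ step 4: AABABCAABABCAABABCAABABC ⇒ AAB·AAB·A·AAB·A·BC·AAB·AAB·A·AAB·A·BC·AAB·AAB·A·AAB·A·BC·AAB·AAB·A·AAB·A·BC
    A ↦ AAB
    B ↦ A
    C ↦ BC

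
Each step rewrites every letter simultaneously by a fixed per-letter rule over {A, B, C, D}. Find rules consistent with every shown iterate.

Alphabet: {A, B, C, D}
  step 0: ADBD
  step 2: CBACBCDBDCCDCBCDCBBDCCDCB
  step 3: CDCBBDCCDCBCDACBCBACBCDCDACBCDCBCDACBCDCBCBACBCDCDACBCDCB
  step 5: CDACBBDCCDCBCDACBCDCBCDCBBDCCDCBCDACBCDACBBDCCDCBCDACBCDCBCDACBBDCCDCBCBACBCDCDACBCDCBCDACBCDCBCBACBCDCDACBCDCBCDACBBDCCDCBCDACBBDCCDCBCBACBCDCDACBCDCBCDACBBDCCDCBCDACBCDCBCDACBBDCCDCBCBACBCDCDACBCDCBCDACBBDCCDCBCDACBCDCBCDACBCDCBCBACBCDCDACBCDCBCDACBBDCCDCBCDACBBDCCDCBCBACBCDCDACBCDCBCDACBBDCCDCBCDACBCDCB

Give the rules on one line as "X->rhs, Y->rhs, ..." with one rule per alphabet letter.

  step 2 ⇒ step 3: CBACBCDBDCCDCBCDCBBDCCDCB ⇒ CD·CB·BDC·CD·CB·CD·ACB·CB·ACB·CD·CD·ACB·CD·CB·CD·ACB·CD·CB·CB·ACB·CD·CD·ACB·CD·CB
    A ↦ BDC
    B ↦ CB
    C ↦ CD
    D ↦ ACB

A->BDC, B->CB, C->CD, D->ACB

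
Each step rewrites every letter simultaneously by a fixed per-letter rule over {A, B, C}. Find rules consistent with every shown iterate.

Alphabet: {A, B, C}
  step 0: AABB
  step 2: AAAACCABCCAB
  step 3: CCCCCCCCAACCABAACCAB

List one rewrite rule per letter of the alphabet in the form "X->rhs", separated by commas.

  step 2 ⇒ step 3: AAAACCABCCAB ⇒ CC·CC·CC·CC·A·A·CC·AB·A·A·CC·AB
    A ↦ CC
    B ↦ AB
    C ↦ A

A->CC, B->AB, C->A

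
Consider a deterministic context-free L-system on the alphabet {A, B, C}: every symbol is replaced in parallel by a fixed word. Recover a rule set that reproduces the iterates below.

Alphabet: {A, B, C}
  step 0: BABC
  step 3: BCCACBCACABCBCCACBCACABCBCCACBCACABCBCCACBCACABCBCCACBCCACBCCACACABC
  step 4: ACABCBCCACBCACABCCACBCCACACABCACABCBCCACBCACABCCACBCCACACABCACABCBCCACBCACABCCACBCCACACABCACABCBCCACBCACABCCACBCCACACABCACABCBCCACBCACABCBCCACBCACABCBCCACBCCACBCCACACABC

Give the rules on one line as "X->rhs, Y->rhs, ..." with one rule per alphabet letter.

A->CAC, B->ACA, C->BC

  step 3 ⇒ step 4: BCCACBCACABCBCCACBCACABCBCCACBCACABCBCCACBCACABCBCCACBCCACBCCACACABC ⇒ ACA·BC·BC·CAC·BC·ACA·BC·CAC·BC·CAC·ACA·BC·ACA·BC·BC·CAC·BC·ACA·BC·CAC·BC·CAC·ACA·BC·ACA·BC·BC·CAC·BC·ACA·BC·CAC·BC·CAC·ACA·BC·ACA·BC·BC·CAC·BC·ACA·BC·CAC·BC·CAC·ACA·BC·ACA·BC·BC·CAC·BC·ACA·BC·BC·CAC·BC·ACA·BC·BC·CAC·BC·CAC·BC·CAC·ACA·BC
    A ↦ CAC
    B ↦ ACA
    C ↦ BC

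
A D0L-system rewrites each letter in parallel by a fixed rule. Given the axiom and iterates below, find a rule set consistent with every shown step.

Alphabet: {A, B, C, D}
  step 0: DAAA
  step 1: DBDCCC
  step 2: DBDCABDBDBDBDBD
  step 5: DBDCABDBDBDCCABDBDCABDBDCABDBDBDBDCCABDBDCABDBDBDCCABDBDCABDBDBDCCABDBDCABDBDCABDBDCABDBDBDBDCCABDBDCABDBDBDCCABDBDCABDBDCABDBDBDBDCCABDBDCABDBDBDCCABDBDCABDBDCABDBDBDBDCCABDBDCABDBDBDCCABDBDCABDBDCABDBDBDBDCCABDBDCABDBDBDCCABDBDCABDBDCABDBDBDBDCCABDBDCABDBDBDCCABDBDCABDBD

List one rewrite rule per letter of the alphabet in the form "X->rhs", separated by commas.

A->C, B->CAB, C->BD, D->DBD

  step 1 ⇒ step 2: DBDCCC ⇒ DBD·CAB·DBD·BD·BD·BD
    B ↦ CAB
    C ↦ BD
    D ↦ DBD
  step 0 ⇒ step 1: DAAA ⇒ DBD·C·C·C
    A ↦ C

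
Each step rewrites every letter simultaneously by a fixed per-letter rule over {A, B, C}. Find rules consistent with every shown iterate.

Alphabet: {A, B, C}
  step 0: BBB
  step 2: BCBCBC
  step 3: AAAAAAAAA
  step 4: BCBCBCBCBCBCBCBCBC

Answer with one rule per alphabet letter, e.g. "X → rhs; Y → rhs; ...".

  step 3 ⇒ step 4: AAAAAAAAA ⇒ BC·BC·BC·BC·BC·BC·BC·BC·BC
    A ↦ BC
  step 2 ⇒ step 3: BCBCBC ⇒ A·AA·A·AA·A·AA
    B ↦ A
  step 2 ⇒ step 3: BCBCBC ⇒ A·AA·A·AA·A·AA
    C ↦ AA

A->BC, B->A, C->AA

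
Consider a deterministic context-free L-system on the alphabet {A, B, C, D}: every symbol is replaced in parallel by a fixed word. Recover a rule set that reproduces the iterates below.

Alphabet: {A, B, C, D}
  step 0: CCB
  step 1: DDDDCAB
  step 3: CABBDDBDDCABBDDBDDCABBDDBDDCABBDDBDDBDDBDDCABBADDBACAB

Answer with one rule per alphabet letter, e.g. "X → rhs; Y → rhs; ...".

A->BA, B->CAB, C->DD, D->BDD

  step 0 ⇒ step 1: CCB ⇒ DD·DD·CAB
    B ↦ CAB
    C ↦ DD
    A ↦ BA  (constrained at step 1)
    D ↦ BDD  (constrained at step 1)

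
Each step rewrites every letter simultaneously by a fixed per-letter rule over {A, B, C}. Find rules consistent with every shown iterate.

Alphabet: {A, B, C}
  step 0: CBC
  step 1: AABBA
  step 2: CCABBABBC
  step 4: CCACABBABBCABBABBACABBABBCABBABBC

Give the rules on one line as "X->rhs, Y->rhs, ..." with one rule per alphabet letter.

  step 1 ⇒ step 2: AABBA ⇒ C·C·ABB·ABB·C
    A ↦ C
    B ↦ ABB
  step 0 ⇒ step 1: CBC ⇒ A·ABB·A
    C ↦ A

A->C, B->ABB, C->A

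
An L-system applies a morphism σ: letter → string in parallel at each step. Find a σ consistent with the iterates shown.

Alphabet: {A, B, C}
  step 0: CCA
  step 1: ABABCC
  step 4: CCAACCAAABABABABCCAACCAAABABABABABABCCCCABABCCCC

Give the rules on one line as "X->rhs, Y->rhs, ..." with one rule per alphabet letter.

  step 0 ⇒ step 1: CCA ⇒ AB·AB·CC
    A ↦ CC
    C ↦ AB
    B ↦ AA  (constrained at step 1)

A->CC, B->AA, C->AB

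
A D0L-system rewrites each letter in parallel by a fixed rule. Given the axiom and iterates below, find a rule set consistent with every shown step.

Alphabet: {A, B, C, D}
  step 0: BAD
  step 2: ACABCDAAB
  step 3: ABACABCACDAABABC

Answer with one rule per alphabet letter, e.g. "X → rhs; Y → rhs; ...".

A->AB, B->C, C->AC, D->DA

  step 2 ⇒ step 3: ACABCDAAB ⇒ AB·AC·AB·C·AC·DA·AB·AB·C
    A ↦ AB
    B ↦ C
    C ↦ AC
    D ↦ DA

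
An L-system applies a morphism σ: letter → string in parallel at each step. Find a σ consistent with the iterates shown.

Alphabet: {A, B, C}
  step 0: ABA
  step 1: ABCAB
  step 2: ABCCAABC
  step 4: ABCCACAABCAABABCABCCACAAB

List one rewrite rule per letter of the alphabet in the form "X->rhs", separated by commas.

A->AB, B->C, C->CA

  step 1 ⇒ step 2: ABCAB ⇒ AB·C·CA·AB·C
    A ↦ AB
    B ↦ C
    C ↦ CA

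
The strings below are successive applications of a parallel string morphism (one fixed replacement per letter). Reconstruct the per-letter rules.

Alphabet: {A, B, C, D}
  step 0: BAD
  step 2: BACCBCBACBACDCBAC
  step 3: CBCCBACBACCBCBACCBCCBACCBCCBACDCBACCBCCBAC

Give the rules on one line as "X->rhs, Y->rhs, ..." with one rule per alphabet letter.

  step 2 ⇒ step 3: BACCBCBACBACDCBAC ⇒ CBC·C·BAC·BAC·CBC·BAC·CBC·C·BAC·CBC·C·BAC·DC·BAC·CBC·C·BAC
    A ↦ C
    B ↦ CBC
    C ↦ BAC
    D ↦ DC

A->C, B->CBC, C->BAC, D->DC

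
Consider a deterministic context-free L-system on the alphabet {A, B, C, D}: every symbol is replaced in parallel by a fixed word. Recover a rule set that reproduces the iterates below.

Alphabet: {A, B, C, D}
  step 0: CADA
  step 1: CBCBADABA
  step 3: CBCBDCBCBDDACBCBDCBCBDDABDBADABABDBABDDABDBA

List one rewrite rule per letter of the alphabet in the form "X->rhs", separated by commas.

  step 0 ⇒ step 1: CADA ⇒ CBC·BA·DA·BA
    A ↦ BA
    C ↦ CBC
    D ↦ DA
    B ↦ BD  (constrained at step 1)

A->BA, B->BD, C->CBC, D->DA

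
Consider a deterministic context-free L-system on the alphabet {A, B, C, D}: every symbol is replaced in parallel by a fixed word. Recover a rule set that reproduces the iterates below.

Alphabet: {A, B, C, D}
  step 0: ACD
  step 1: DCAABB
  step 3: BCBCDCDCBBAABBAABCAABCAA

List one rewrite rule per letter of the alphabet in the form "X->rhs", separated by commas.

A->DC, B->BC, C->AA, D->BB

  step 0 ⇒ step 1: ACD ⇒ DC·AA·BB
    A ↦ DC
    C ↦ AA
    D ↦ BB
    B ↦ BC  (constrained at step 1)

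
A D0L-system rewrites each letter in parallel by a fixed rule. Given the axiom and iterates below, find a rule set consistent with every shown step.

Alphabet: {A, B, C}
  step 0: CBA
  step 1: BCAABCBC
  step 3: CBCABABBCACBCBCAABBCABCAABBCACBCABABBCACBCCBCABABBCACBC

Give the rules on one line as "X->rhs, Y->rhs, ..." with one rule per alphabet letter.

  step 0 ⇒ step 1: CBA ⇒ BCA·AB·CBC
    A ↦ CBC
    B ↦ AB
    C ↦ BCA

A->CBC, B->AB, C->BCA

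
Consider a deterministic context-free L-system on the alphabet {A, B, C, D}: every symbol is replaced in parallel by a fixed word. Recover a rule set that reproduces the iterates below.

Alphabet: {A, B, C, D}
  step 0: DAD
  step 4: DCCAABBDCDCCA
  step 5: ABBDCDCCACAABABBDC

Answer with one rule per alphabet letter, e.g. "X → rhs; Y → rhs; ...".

A->DC, B->CA, C->B, D->A

  step 4 ⇒ step 5: DCCAABBDCDCCA ⇒ A·B·B·DC·DC·CA·CA·A·B·A·B·B·DC
    A ↦ DC
    B ↦ CA
    C ↦ B
    D ↦ A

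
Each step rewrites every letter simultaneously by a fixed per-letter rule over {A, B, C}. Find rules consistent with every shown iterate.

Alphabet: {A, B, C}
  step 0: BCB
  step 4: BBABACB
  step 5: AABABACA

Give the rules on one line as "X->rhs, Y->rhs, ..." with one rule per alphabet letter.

A->B, B->A, C->AC

  step 4 ⇒ step 5: BBABACB ⇒ A·A·B·A·B·AC·A
    A ↦ B
    B ↦ A
    C ↦ AC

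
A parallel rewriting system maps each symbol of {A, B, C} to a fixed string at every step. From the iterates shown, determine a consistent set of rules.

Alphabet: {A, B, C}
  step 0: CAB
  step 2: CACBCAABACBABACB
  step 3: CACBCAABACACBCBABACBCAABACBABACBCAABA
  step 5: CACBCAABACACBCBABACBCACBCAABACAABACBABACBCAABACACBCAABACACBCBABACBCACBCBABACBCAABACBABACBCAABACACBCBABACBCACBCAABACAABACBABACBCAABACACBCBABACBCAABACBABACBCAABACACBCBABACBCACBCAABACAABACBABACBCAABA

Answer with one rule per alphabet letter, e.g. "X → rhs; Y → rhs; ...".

A->CB, B->ABA, C->CA

  step 2 ⇒ step 3: CACBCAABACBABACB ⇒ CA·CB·CA·ABA·CA·CB·CB·ABA·CB·CA·ABA·CB·ABA·CB·CA·ABA
    A ↦ CB
    B ↦ ABA
    C ↦ CA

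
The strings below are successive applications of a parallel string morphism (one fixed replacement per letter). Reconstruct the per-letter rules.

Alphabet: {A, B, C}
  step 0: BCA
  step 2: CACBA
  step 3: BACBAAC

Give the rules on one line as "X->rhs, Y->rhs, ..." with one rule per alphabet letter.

  step 2 ⇒ step 3: CACBA ⇒ BA·C·BA·A·C
    A ↦ C
    B ↦ A
    C ↦ BA

A->C, B->A, C->BA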